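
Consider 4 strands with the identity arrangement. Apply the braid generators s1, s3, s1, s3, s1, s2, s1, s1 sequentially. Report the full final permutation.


Starting with identity [1, 2, 3, 4].
Apply generators in sequence:
  After s1: [2, 1, 3, 4]
  After s3: [2, 1, 4, 3]
  After s1: [1, 2, 4, 3]
  After s3: [1, 2, 3, 4]
  After s1: [2, 1, 3, 4]
  After s2: [2, 3, 1, 4]
  After s1: [3, 2, 1, 4]
  After s1: [2, 3, 1, 4]
Final permutation: [2, 3, 1, 4]

[2, 3, 1, 4]


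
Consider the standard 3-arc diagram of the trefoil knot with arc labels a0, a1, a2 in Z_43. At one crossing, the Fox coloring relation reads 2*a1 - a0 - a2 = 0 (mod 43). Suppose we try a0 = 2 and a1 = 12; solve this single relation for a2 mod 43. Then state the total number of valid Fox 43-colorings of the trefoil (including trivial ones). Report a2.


Step 1: Apply the given crossing relation 2*a1 - a0 - a2 = 0 (mod 43).
  a2 = 2*a1 - a0 mod 43
  a2 = 2*12 - 2 mod 43
  a2 = 24 - 2 mod 43
  a2 = 22 mod 43 = 22
Step 2: The trefoil has determinant 3.
  Number of Fox p-colorings (p prime) is p^2 if p = 3, else p.
  Since 43 does not divide 3, only trivial (constant) colorings exist.
  (So the trial a0 = 2, a1 = 12 with a0 != a1 does NOT extend to a valid coloring of the whole trefoil: the other two crossing relations require 3*(a1 - a0) = 0 (mod 43), which fails.)
  Total colorings = 43
Step 3: a2 = 22, total Fox 43-colorings = 43

22


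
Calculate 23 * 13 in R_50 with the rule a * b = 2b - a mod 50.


23 * 13 = 2*13 - 23 mod 50
= 26 - 23 mod 50
= 3 mod 50 = 3

3


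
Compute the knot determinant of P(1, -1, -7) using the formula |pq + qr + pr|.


Step 1: Compute pq + qr + pr.
pq = 1*(-1) = -1
qr = (-1)*(-7) = 7
pr = 1*(-7) = -7
pq + qr + pr = -1 + 7 + (-7) = -1
Step 2: Take absolute value.
det(P(1,-1,-7)) = |-1| = 1

1


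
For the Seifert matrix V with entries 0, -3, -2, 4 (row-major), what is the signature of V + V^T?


Step 1: V + V^T = [[0, -5], [-5, 8]]
Step 2: trace = 8, det = -25
Step 3: Discriminant = 8^2 - 4*(-25) = 164
Step 4: Eigenvalues: 10.4031, -2.40312
Step 5: Signature = (# positive eigenvalues) - (# negative eigenvalues) = 0

0


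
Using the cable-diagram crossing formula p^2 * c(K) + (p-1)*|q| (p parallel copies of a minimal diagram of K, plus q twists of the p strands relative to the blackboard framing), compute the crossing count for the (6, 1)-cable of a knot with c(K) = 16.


Step 1: Each of the c(K) crossings of the companion diagram becomes p*p = p^2 crossings among the p parallel strands, and each of the |q| twists s_1 s_2 ... s_(p-1) adds (p-1) crossings.
  Crossings = p^2 * c(K) + (p-1)*|q|
Step 2: = 6^2 * 16 + (6-1)*1
Step 3: = 36*16 + 5*1
Step 4: = 576 + 5 = 581

581


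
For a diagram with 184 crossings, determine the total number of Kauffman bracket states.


Each crossing contributes 2 choices (A-smoothing or B-smoothing).
Total states = 2^184 = 24519928653854221733733552434404946937899825954937634816

24519928653854221733733552434404946937899825954937634816


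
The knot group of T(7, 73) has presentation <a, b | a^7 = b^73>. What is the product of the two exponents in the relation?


The relation is a^7 = b^73.
Product of exponents = 7 * 73
= 511

511


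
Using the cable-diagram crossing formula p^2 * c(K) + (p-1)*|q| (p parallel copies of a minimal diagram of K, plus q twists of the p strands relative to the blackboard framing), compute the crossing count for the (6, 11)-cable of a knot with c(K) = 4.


Step 1: Each of the c(K) crossings of the companion diagram becomes p*p = p^2 crossings among the p parallel strands, and each of the |q| twists s_1 s_2 ... s_(p-1) adds (p-1) crossings.
  Crossings = p^2 * c(K) + (p-1)*|q|
Step 2: = 6^2 * 4 + (6-1)*11
Step 3: = 36*4 + 5*11
Step 4: = 144 + 55 = 199

199


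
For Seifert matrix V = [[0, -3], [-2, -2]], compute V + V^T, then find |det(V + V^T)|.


Step 1: Form V + V^T where V = [[0, -3], [-2, -2]]
  V^T = [[0, -2], [-3, -2]]
  V + V^T = [[0, -5], [-5, -4]]
Step 2: det(V + V^T) = 0*(-4) - (-5)*(-5)
  = 0 - 25 = -25
Step 3: Knot determinant = |det(V + V^T)| = |-25| = 25

25


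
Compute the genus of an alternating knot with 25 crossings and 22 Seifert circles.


For alternating knots, g = (c - s + 1)/2.
= (25 - 22 + 1)/2
= 4/2 = 2

2


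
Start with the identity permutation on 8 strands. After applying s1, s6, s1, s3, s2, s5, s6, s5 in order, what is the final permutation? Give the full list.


Starting with identity [1, 2, 3, 4, 5, 6, 7, 8].
Apply generators in sequence:
  After s1: [2, 1, 3, 4, 5, 6, 7, 8]
  After s6: [2, 1, 3, 4, 5, 7, 6, 8]
  After s1: [1, 2, 3, 4, 5, 7, 6, 8]
  After s3: [1, 2, 4, 3, 5, 7, 6, 8]
  After s2: [1, 4, 2, 3, 5, 7, 6, 8]
  After s5: [1, 4, 2, 3, 7, 5, 6, 8]
  After s6: [1, 4, 2, 3, 7, 6, 5, 8]
  After s5: [1, 4, 2, 3, 6, 7, 5, 8]
Final permutation: [1, 4, 2, 3, 6, 7, 5, 8]

[1, 4, 2, 3, 6, 7, 5, 8]


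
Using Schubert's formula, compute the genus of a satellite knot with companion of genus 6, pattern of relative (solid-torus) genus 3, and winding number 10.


Schubert: g(satellite) = g_rel(pattern) + |winding| * g(companion),
where g_rel(pattern) is the genus of the pattern relative to the solid torus.
= 3 + 10 * 6
= 3 + 60 = 63

63


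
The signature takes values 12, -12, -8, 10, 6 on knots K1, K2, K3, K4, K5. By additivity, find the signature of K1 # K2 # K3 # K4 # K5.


The signature is additive under connected sum.
signature(K1 # K2 # K3 # K4 # K5) = (12) + (-12) + (-8) + (10) + (6)
= 8

8


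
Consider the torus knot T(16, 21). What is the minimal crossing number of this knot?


For a torus knot T(p, q) with gcd(p,q)=1,
the crossing number is min(p*(q-1), q*(p-1)).
p*(q-1) = 16*20 = 320
q*(p-1) = 21*15 = 315
min(320, 315) = 315

315


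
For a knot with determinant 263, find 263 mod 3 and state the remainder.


Step 1: A knot is p-colorable if and only if p divides its determinant.
Step 2: Compute 263 mod 3.
263 = 87 * 3 + 2
Step 3: 263 mod 3 = 2
Step 4: The knot is 3-colorable: no

2


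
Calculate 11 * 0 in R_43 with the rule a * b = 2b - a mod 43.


11 * 0 = 2*0 - 11 mod 43
= 0 - 11 mod 43
= -11 mod 43 = 32

32


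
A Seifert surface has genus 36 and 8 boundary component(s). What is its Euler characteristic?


chi = 2 - 2g - b
= 2 - 2*36 - 8
= 2 - 72 - 8 = -78

-78


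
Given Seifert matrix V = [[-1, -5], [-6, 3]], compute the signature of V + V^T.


Step 1: V + V^T = [[-2, -11], [-11, 6]]
Step 2: trace = 4, det = -133
Step 3: Discriminant = 4^2 - 4*(-133) = 548
Step 4: Eigenvalues: 13.7047, -9.7047
Step 5: Signature = (# positive eigenvalues) - (# negative eigenvalues) = 0

0


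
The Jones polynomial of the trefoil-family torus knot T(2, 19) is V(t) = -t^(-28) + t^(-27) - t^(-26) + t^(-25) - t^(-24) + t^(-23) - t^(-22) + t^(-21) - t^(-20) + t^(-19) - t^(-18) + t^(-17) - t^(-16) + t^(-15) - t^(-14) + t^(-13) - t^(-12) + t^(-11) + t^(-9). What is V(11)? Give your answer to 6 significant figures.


Substituting t = 11 into V(t) = -t^(-28) + t^(-27) - t^(-26) + t^(-25) - t^(-24) + t^(-23) - t^(-22) + t^(-21) - t^(-20) + t^(-19) - t^(-18) + t^(-17) - t^(-16) + t^(-15) - t^(-14) + t^(-13) - t^(-12) + t^(-11) + t^(-9):
  (-)t^(-28) = -6.93433e-30
  (+)t^(-27) = 7.62777e-29
  (-)t^(-26) = -8.39055e-28
  (+)t^(-25) = 9.2296e-27
  (-)t^(-24) = -1.01526e-25
  (+)t^(-23) = 1.11678e-24
  (-)t^(-22) = -1.22846e-23
  (+)t^(-21) = 1.35131e-22
  (-)t^(-20) = -1.48644e-21
  (+)t^(-19) = 1.63508e-20
  (-)t^(-18) = -1.79859e-19
  (+)t^(-17) = 1.97845e-18
  (-)t^(-16) = -2.17629e-17
  (+)t^(-15) = 2.39392e-16
  (-)t^(-14) = -2.63331e-15
  (+)t^(-13) = 2.89664e-14
  (-)t^(-12) = -3.18631e-13
  (+)t^(-11) = 3.50494e-12
  (+)t^(-9) = 4.24098e-10
Sum = (-6.93433e-30) + (7.62777e-29) + (-8.39055e-28) + (9.2296e-27) + (-1.01526e-25) + (1.11678e-24) + (-1.22846e-23) + (1.35131e-22) + (-1.48644e-21) + (1.63508e-20) + (-1.79859e-19) + (1.97845e-18) + (-2.17629e-17) + (2.39392e-16) + (-2.63331e-15) + (2.89664e-14) + (-3.18631e-13) + (3.50494e-12) + (4.24098e-10)
= 4.273104791e-10
Rounded to 6 significant figures: 4.2731e-10

4.2731e-10


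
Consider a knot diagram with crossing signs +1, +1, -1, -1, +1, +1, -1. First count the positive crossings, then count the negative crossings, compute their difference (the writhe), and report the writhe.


Step 1: Count positive crossings (+1).
Positive crossings: 4
Step 2: Count negative crossings (-1).
Negative crossings: 3
Step 3: Writhe = (positive) - (negative)
w = 4 - 3 = 1
Step 4: |w| = 1, and w is positive

1


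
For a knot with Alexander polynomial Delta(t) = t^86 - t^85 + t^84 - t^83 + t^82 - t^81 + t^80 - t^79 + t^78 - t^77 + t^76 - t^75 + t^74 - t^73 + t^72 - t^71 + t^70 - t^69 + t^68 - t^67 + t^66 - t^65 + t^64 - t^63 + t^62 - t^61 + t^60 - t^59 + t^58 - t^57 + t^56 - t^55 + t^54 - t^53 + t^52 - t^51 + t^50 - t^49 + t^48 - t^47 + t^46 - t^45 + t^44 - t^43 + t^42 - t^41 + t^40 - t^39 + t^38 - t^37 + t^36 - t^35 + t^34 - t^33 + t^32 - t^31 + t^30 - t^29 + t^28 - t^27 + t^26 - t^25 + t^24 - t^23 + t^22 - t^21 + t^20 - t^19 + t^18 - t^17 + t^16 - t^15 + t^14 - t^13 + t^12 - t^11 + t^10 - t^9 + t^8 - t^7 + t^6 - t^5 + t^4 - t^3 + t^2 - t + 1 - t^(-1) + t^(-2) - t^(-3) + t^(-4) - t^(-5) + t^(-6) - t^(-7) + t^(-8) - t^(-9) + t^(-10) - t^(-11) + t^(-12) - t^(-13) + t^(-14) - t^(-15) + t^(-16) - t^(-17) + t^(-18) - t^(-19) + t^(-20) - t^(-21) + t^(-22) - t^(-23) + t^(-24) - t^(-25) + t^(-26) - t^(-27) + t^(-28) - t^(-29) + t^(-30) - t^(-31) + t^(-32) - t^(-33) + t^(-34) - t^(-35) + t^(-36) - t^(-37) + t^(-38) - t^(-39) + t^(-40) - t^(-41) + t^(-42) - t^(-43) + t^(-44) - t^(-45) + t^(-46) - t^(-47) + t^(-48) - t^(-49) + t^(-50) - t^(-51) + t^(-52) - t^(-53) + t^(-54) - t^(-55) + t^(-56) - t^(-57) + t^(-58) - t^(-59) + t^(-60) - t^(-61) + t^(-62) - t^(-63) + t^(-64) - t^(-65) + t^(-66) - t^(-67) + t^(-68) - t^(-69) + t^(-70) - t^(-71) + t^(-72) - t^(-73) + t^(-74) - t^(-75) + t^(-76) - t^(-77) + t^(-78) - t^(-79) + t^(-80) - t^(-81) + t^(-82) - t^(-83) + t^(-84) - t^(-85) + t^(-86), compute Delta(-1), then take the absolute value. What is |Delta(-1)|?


Step 1: The polynomial has 173 terms with alternating signs, exponents from 86 down to -86.
Step 2: Substitute t = -1. The i-th term has coefficient (-1)^i and exponent (m-i),
  so its value is (-1)^i * (-1)^(m-i) = (-1)^m = 1 for every i.
Step 3: All 173 terms equal 1, so Delta(-1) = 173 * (1) = 173
Step 4: |Delta(-1)| = 173

173


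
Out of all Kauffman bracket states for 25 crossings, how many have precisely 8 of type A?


We choose which 8 of 25 crossings get A-smoothings.
C(25, 8) = 25! / (8! * 17!)
= 1081575

1081575


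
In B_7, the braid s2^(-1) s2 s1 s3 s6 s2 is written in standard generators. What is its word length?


The word length counts the number of generators (including inverses).
Listing each generator: s2^(-1), s2, s1, s3, s6, s2
There are 6 generators in this braid word.

6


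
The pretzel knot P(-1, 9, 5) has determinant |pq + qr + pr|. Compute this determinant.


Step 1: Compute pq + qr + pr.
pq = (-1)*9 = -9
qr = 9*5 = 45
pr = (-1)*5 = -5
pq + qr + pr = -9 + 45 + (-5) = 31
Step 2: Take absolute value.
det(P(-1,9,5)) = |31| = 31

31


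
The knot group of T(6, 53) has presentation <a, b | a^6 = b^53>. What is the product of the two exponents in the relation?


The relation is a^6 = b^53.
Product of exponents = 6 * 53
= 318

318


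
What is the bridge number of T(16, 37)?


The bridge number of T(p,q) is min(p,q).
min(16, 37) = 16

16


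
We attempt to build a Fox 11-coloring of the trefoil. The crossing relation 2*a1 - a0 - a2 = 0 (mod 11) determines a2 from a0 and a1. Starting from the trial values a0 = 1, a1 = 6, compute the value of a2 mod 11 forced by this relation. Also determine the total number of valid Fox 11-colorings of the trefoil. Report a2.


Step 1: Apply the given crossing relation 2*a1 - a0 - a2 = 0 (mod 11).
  a2 = 2*a1 - a0 mod 11
  a2 = 2*6 - 1 mod 11
  a2 = 12 - 1 mod 11
  a2 = 11 mod 11 = 0
Step 2: The trefoil has determinant 3.
  Number of Fox p-colorings (p prime) is p^2 if p = 3, else p.
  Since 11 does not divide 3, only trivial (constant) colorings exist.
  (So the trial a0 = 1, a1 = 6 with a0 != a1 does NOT extend to a valid coloring of the whole trefoil: the other two crossing relations require 3*(a1 - a0) = 0 (mod 11), which fails.)
  Total colorings = 11
Step 3: a2 = 0, total Fox 11-colorings = 11

0


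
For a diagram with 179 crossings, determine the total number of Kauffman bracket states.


Each crossing contributes 2 choices (A-smoothing or B-smoothing).
Total states = 2^179 = 766247770432944429179173513575154591809369561091801088

766247770432944429179173513575154591809369561091801088


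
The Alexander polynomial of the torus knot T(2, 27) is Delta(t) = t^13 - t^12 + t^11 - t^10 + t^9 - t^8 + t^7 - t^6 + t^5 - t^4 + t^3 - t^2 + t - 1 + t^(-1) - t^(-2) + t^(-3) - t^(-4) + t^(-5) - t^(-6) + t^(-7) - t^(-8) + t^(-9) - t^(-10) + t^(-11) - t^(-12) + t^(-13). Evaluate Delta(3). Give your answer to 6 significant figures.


Substituting t = 3 into Delta(t) = t^13 - t^12 + t^11 - t^10 + t^9 - t^8 + t^7 - t^6 + t^5 - t^4 + t^3 - t^2 + t - 1 + t^(-1) - t^(-2) + t^(-3) - t^(-4) + t^(-5) - t^(-6) + t^(-7) - t^(-8) + t^(-9) - t^(-10) + t^(-11) - t^(-12) + t^(-13):
Term values: (1594323) + (-531441) + (177147) + (-59049) + (19683) + (-6561) + (2187) + (-729) + (243) + (-81) + (27) + (-9) + (3) + (-1) + (0.333333) + (-0.111111) + (0.037037) + (-0.0123457) + (0.00411523) + (-0.00137174) + (0.000457247) + (-0.000152416) + (5.08053e-05) + (-1.69351e-05) + (5.64503e-06) + (-1.88168e-06) + (6.27225e-07)
Sum = 1195742.25
Rounded to 6 significant figures: 1.19574e+06

1.19574e+06


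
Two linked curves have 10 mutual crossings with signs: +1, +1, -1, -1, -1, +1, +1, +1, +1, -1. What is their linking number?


Step 1: Count positive crossings: 6
Step 2: Count negative crossings: 4
Step 3: Sum of signs = 6 - 4 = 2
Step 4: Linking number = sum/2 = 2/2 = 1

1


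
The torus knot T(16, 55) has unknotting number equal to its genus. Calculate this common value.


For a torus knot T(p,q), both the unknotting number and genus equal (p-1)(q-1)/2.
= (16-1)(55-1)/2
= 15*54/2
= 810/2 = 405

405


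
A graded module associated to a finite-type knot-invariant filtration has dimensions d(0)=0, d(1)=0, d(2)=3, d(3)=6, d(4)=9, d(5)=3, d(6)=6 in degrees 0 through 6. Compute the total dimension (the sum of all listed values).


Total dimension = d(0) + d(1) + ... + d(6)
= 0 + 0 + 3 + 6 + 9 + 3 + 6
= 27

27


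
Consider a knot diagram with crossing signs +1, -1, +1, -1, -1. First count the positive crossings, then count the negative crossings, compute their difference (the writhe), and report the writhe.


Step 1: Count positive crossings (+1).
Positive crossings: 2
Step 2: Count negative crossings (-1).
Negative crossings: 3
Step 3: Writhe = (positive) - (negative)
w = 2 - 3 = -1
Step 4: |w| = 1, and w is negative

-1


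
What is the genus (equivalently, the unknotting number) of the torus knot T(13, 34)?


For a torus knot T(p,q), both the unknotting number and genus equal (p-1)(q-1)/2.
= (13-1)(34-1)/2
= 12*33/2
= 396/2 = 198

198


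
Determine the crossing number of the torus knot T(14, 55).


For a torus knot T(p, q) with gcd(p,q)=1,
the crossing number is min(p*(q-1), q*(p-1)).
p*(q-1) = 14*54 = 756
q*(p-1) = 55*13 = 715
min(756, 715) = 715

715


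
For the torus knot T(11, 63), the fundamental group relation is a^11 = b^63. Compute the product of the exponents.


The relation is a^11 = b^63.
Product of exponents = 11 * 63
= 693

693


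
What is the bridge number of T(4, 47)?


The bridge number of T(p,q) is min(p,q).
min(4, 47) = 4

4


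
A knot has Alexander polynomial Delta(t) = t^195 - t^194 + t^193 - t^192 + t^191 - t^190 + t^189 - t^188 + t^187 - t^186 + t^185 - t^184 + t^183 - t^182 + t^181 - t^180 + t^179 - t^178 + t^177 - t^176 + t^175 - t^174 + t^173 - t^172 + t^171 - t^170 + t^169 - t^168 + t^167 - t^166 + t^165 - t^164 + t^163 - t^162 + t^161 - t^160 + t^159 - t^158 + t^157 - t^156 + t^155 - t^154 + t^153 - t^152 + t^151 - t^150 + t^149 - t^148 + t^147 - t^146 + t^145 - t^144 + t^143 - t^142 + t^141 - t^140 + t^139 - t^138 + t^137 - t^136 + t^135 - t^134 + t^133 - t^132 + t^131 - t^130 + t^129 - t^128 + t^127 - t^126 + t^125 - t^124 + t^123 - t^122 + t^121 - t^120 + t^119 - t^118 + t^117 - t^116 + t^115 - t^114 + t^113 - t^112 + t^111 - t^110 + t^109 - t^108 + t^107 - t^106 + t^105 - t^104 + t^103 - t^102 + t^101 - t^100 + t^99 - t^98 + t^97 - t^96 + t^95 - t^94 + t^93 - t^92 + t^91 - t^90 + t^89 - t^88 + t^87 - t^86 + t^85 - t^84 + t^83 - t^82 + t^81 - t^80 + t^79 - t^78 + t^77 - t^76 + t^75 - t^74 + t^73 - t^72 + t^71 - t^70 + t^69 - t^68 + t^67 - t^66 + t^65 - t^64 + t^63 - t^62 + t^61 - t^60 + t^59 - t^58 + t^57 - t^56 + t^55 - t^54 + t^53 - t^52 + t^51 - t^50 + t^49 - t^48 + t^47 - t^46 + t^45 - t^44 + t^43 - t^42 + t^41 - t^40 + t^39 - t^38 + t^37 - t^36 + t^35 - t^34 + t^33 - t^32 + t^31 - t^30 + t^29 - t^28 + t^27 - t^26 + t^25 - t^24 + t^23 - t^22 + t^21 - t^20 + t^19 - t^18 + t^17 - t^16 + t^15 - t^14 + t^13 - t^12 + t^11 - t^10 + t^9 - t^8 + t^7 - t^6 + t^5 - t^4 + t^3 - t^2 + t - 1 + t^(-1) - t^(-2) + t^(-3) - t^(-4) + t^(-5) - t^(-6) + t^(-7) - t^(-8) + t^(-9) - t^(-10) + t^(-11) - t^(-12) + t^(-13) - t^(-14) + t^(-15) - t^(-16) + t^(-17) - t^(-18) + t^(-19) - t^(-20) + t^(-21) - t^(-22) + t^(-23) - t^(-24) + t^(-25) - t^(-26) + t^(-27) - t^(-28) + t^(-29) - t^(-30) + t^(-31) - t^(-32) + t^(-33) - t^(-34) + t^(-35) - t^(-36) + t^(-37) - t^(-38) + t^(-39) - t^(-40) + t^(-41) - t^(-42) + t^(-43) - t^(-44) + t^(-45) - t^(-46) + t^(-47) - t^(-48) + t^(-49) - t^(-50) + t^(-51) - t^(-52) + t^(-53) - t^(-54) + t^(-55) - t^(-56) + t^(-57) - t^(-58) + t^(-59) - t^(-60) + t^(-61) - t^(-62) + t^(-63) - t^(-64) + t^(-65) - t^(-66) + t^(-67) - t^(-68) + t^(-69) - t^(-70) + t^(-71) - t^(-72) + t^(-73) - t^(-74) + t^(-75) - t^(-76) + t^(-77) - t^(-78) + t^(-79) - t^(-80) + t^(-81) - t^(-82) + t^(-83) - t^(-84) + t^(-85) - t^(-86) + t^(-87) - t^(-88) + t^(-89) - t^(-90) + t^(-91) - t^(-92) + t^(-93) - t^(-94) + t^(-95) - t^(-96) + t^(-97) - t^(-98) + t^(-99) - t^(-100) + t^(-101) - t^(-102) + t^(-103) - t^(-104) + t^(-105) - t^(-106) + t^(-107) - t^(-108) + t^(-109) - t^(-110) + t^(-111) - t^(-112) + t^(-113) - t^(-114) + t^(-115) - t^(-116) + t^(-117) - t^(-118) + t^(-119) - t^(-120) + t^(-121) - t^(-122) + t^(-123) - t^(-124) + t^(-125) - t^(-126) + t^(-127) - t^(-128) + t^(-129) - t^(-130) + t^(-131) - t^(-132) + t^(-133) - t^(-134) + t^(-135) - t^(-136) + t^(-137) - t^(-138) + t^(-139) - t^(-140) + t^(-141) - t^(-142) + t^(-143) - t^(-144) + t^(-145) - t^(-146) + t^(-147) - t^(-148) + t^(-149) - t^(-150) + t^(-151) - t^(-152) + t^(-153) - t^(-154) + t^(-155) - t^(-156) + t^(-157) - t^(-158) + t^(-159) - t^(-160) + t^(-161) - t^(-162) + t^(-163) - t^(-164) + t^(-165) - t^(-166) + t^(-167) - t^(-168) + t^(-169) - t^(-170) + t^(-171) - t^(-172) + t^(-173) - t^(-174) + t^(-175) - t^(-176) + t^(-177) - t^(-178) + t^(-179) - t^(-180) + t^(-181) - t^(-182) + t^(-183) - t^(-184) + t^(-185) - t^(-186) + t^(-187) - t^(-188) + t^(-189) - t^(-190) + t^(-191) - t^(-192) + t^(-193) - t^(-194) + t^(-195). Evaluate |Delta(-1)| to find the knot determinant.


Step 1: The polynomial has 391 terms with alternating signs, exponents from 195 down to -195.
Step 2: Substitute t = -1. The i-th term has coefficient (-1)^i and exponent (m-i),
  so its value is (-1)^i * (-1)^(m-i) = (-1)^m = -1 for every i.
Step 3: All 391 terms equal -1, so Delta(-1) = 391 * (-1) = -391
Step 4: |Delta(-1)| = 391

391


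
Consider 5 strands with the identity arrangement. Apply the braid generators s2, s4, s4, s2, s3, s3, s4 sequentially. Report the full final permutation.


Starting with identity [1, 2, 3, 4, 5].
Apply generators in sequence:
  After s2: [1, 3, 2, 4, 5]
  After s4: [1, 3, 2, 5, 4]
  After s4: [1, 3, 2, 4, 5]
  After s2: [1, 2, 3, 4, 5]
  After s3: [1, 2, 4, 3, 5]
  After s3: [1, 2, 3, 4, 5]
  After s4: [1, 2, 3, 5, 4]
Final permutation: [1, 2, 3, 5, 4]

[1, 2, 3, 5, 4]


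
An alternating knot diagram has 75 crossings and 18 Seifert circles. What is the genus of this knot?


For alternating knots, g = (c - s + 1)/2.
= (75 - 18 + 1)/2
= 58/2 = 29

29


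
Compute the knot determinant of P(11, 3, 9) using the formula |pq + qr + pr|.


Step 1: Compute pq + qr + pr.
pq = 11*3 = 33
qr = 3*9 = 27
pr = 11*9 = 99
pq + qr + pr = 33 + 27 + 99 = 159
Step 2: Take absolute value.
det(P(11,3,9)) = |159| = 159

159


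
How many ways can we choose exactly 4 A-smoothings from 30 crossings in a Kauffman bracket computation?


We choose which 4 of 30 crossings get A-smoothings.
C(30, 4) = 30! / (4! * 26!)
= 27405

27405


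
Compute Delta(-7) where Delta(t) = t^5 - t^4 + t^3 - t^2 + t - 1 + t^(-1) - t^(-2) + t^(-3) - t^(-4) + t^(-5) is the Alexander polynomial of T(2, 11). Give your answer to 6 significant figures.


Substituting t = -7 into Delta(t) = t^5 - t^4 + t^3 - t^2 + t - 1 + t^(-1) - t^(-2) + t^(-3) - t^(-4) + t^(-5):
Term values: (-16807) + (-2401) + (-343) + (-49) + (-7) + (-1) + (-0.142857) + (-0.0204082) + (-0.00291545) + (-0.000416493) + (-5.9499e-05)
Sum = -19608.16666
Rounded to 6 significant figures: -19608.2

-19608.2


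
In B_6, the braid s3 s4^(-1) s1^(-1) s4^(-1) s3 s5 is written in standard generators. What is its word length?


The word length counts the number of generators (including inverses).
Listing each generator: s3, s4^(-1), s1^(-1), s4^(-1), s3, s5
There are 6 generators in this braid word.

6


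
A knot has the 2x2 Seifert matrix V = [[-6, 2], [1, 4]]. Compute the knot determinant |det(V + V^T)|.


Step 1: Form V + V^T where V = [[-6, 2], [1, 4]]
  V^T = [[-6, 1], [2, 4]]
  V + V^T = [[-12, 3], [3, 8]]
Step 2: det(V + V^T) = (-12)*8 - 3*3
  = -96 - 9 = -105
Step 3: Knot determinant = |det(V + V^T)| = |-105| = 105

105


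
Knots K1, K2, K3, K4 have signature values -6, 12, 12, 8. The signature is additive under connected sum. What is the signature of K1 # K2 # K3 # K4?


The signature is additive under connected sum.
signature(K1 # K2 # K3 # K4) = (-6) + (12) + (12) + (8)
= 26

26


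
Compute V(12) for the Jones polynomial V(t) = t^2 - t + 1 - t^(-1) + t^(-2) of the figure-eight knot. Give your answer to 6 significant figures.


Substituting t = 12 into V(t) = t^2 - t + 1 - t^(-1) + t^(-2):
  (+)t^(2) = 144
  (-)t^(1) = -12
  (+)t^(0) = 1
  (-)t^(-1) = -0.0833333
  (+)t^(-2) = 0.00694444
Sum = (144) + (-12) + (1) + (-0.0833333) + (0.00694444)
= 132.9236111
Rounded to 6 significant figures: 132.924

132.924


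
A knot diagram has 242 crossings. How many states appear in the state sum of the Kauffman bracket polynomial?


Each crossing contributes 2 choices (A-smoothing or B-smoothing).
Total states = 2^242 = 7067388259113537318333190002971674063309935587502475832486424805170479104

7067388259113537318333190002971674063309935587502475832486424805170479104


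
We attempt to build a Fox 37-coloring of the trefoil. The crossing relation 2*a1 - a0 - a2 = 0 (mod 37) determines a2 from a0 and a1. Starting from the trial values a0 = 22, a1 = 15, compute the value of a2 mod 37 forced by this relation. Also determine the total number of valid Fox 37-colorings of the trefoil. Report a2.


Step 1: Apply the given crossing relation 2*a1 - a0 - a2 = 0 (mod 37).
  a2 = 2*a1 - a0 mod 37
  a2 = 2*15 - 22 mod 37
  a2 = 30 - 22 mod 37
  a2 = 8 mod 37 = 8
Step 2: The trefoil has determinant 3.
  Number of Fox p-colorings (p prime) is p^2 if p = 3, else p.
  Since 37 does not divide 3, only trivial (constant) colorings exist.
  (So the trial a0 = 22, a1 = 15 with a0 != a1 does NOT extend to a valid coloring of the whole trefoil: the other two crossing relations require 3*(a1 - a0) = 0 (mod 37), which fails.)
  Total colorings = 37
Step 3: a2 = 8, total Fox 37-colorings = 37

8


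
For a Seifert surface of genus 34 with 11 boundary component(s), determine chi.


chi = 2 - 2g - b
= 2 - 2*34 - 11
= 2 - 68 - 11 = -77

-77


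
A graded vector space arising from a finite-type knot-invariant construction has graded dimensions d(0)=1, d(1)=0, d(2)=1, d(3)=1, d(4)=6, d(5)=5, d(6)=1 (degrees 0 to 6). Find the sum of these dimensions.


Total dimension = d(0) + d(1) + ... + d(6)
= 1 + 0 + 1 + 1 + 6 + 5 + 1
= 15

15


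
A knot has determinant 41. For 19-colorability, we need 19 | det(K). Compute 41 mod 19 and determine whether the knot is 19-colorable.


Step 1: A knot is p-colorable if and only if p divides its determinant.
Step 2: Compute 41 mod 19.
41 = 2 * 19 + 3
Step 3: 41 mod 19 = 3
Step 4: The knot is 19-colorable: no

3


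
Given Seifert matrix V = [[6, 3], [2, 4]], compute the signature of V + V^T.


Step 1: V + V^T = [[12, 5], [5, 8]]
Step 2: trace = 20, det = 71
Step 3: Discriminant = 20^2 - 4*71 = 116
Step 4: Eigenvalues: 15.3852, 4.61484
Step 5: Signature = (# positive eigenvalues) - (# negative eigenvalues) = 2

2


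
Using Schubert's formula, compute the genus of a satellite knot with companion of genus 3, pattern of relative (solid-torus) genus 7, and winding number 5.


Schubert: g(satellite) = g_rel(pattern) + |winding| * g(companion),
where g_rel(pattern) is the genus of the pattern relative to the solid torus.
= 7 + 5 * 3
= 7 + 15 = 22

22


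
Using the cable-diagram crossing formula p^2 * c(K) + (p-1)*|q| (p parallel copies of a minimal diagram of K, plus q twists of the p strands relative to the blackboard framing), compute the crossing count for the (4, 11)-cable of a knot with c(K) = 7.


Step 1: Each of the c(K) crossings of the companion diagram becomes p*p = p^2 crossings among the p parallel strands, and each of the |q| twists s_1 s_2 ... s_(p-1) adds (p-1) crossings.
  Crossings = p^2 * c(K) + (p-1)*|q|
Step 2: = 4^2 * 7 + (4-1)*11
Step 3: = 16*7 + 3*11
Step 4: = 112 + 33 = 145

145


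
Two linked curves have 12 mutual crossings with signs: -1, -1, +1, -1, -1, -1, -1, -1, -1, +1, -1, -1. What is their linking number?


Step 1: Count positive crossings: 2
Step 2: Count negative crossings: 10
Step 3: Sum of signs = 2 - 10 = -8
Step 4: Linking number = sum/2 = -8/2 = -4

-4


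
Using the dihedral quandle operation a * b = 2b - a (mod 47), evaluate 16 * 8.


16 * 8 = 2*8 - 16 mod 47
= 16 - 16 mod 47
= 0 mod 47 = 0

0


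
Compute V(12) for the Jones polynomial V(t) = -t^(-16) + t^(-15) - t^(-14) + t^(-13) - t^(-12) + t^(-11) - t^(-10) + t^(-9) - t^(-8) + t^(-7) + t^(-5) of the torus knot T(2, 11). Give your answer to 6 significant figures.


Substituting t = 12 into V(t) = -t^(-16) + t^(-15) - t^(-14) + t^(-13) - t^(-12) + t^(-11) - t^(-10) + t^(-9) - t^(-8) + t^(-7) + t^(-5):
  (-)t^(-16) = -5.40879e-18
  (+)t^(-15) = 6.49055e-17
  (-)t^(-14) = -7.78866e-16
  (+)t^(-13) = 9.34639e-15
  (-)t^(-12) = -1.12157e-13
  (+)t^(-11) = 1.34588e-12
  (-)t^(-10) = -1.61506e-11
  (+)t^(-9) = 1.93807e-10
  (-)t^(-8) = -2.32568e-09
  (+)t^(-7) = 2.79082e-08
  (+)t^(-5) = 4.01878e-06
Sum = (-5.40879e-18) + (6.49055e-17) + (-7.78866e-16) + (9.34639e-15) + (-1.12157e-13) + (1.34588e-12) + (-1.61506e-11) + (1.93807e-10) + (-2.32568e-09) + (2.79082e-08) + (4.01878e-06)
= 4.044537103e-06
Rounded to 6 significant figures: 4.04454e-06

4.04454e-06


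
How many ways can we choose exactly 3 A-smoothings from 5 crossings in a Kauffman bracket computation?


We choose which 3 of 5 crossings get A-smoothings.
C(5, 3) = 5! / (3! * 2!)
= 10

10


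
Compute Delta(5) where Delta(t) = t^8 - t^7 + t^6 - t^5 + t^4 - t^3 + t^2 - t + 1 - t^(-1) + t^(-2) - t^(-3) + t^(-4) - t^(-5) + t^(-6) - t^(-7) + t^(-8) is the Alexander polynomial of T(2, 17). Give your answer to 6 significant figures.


Substituting t = 5 into Delta(t) = t^8 - t^7 + t^6 - t^5 + t^4 - t^3 + t^2 - t + 1 - t^(-1) + t^(-2) - t^(-3) + t^(-4) - t^(-5) + t^(-6) - t^(-7) + t^(-8):
Term values: (390625) + (-78125) + (15625) + (-3125) + (625) + (-125) + (25) + (-5) + (1) + (-0.2) + (0.04) + (-0.008) + (0.0016) + (-0.00032) + (6.4e-05) + (-1.28e-05) + (2.56e-06)
Sum = 325520.8333
Rounded to 6 significant figures: 325521

325521


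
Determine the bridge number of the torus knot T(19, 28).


The bridge number of T(p,q) is min(p,q).
min(19, 28) = 19

19


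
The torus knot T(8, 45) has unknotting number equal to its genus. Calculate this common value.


For a torus knot T(p,q), both the unknotting number and genus equal (p-1)(q-1)/2.
= (8-1)(45-1)/2
= 7*44/2
= 308/2 = 154

154


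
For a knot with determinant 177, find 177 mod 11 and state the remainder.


Step 1: A knot is p-colorable if and only if p divides its determinant.
Step 2: Compute 177 mod 11.
177 = 16 * 11 + 1
Step 3: 177 mod 11 = 1
Step 4: The knot is 11-colorable: no

1


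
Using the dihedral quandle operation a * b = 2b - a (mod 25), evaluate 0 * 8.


0 * 8 = 2*8 - 0 mod 25
= 16 - 0 mod 25
= 16 mod 25 = 16

16


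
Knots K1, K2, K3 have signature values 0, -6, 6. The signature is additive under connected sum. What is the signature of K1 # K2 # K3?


The signature is additive under connected sum.
signature(K1 # K2 # K3) = (0) + (-6) + (6)
= 0

0


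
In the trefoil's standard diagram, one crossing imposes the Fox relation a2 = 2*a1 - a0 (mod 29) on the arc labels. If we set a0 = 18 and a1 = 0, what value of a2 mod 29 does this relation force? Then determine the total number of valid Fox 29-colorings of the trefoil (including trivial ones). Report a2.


Step 1: Apply the given crossing relation 2*a1 - a0 - a2 = 0 (mod 29).
  a2 = 2*a1 - a0 mod 29
  a2 = 2*0 - 18 mod 29
  a2 = 0 - 18 mod 29
  a2 = -18 mod 29 = 11
Step 2: The trefoil has determinant 3.
  Number of Fox p-colorings (p prime) is p^2 if p = 3, else p.
  Since 29 does not divide 3, only trivial (constant) colorings exist.
  (So the trial a0 = 18, a1 = 0 with a0 != a1 does NOT extend to a valid coloring of the whole trefoil: the other two crossing relations require 3*(a1 - a0) = 0 (mod 29), which fails.)
  Total colorings = 29
Step 3: a2 = 11, total Fox 29-colorings = 29

11


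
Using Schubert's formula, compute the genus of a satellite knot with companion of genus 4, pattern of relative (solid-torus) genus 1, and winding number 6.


Schubert: g(satellite) = g_rel(pattern) + |winding| * g(companion),
where g_rel(pattern) is the genus of the pattern relative to the solid torus.
= 1 + 6 * 4
= 1 + 24 = 25

25


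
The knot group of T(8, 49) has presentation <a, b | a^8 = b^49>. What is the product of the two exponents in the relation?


The relation is a^8 = b^49.
Product of exponents = 8 * 49
= 392

392


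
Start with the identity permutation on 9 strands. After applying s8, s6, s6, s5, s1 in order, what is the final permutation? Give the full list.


Starting with identity [1, 2, 3, 4, 5, 6, 7, 8, 9].
Apply generators in sequence:
  After s8: [1, 2, 3, 4, 5, 6, 7, 9, 8]
  After s6: [1, 2, 3, 4, 5, 7, 6, 9, 8]
  After s6: [1, 2, 3, 4, 5, 6, 7, 9, 8]
  After s5: [1, 2, 3, 4, 6, 5, 7, 9, 8]
  After s1: [2, 1, 3, 4, 6, 5, 7, 9, 8]
Final permutation: [2, 1, 3, 4, 6, 5, 7, 9, 8]

[2, 1, 3, 4, 6, 5, 7, 9, 8]


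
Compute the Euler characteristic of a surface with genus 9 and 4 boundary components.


chi = 2 - 2g - b
= 2 - 2*9 - 4
= 2 - 18 - 4 = -20

-20


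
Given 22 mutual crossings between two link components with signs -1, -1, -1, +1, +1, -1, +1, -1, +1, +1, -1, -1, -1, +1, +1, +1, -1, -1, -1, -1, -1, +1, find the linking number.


Step 1: Count positive crossings: 9
Step 2: Count negative crossings: 13
Step 3: Sum of signs = 9 - 13 = -4
Step 4: Linking number = sum/2 = -4/2 = -2

-2


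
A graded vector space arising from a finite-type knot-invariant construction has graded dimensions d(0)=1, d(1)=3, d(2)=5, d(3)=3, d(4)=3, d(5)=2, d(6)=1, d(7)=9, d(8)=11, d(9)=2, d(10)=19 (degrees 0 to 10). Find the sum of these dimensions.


Total dimension = d(0) + d(1) + ... + d(10)
= 1 + 3 + 5 + 3 + 3 + 2 + 1 + 9 + 11 + 2 + 19
= 59

59


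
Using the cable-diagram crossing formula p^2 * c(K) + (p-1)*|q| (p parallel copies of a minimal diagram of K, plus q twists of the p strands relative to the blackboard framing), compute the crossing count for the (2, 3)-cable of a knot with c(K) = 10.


Step 1: Each of the c(K) crossings of the companion diagram becomes p*p = p^2 crossings among the p parallel strands, and each of the |q| twists s_1 s_2 ... s_(p-1) adds (p-1) crossings.
  Crossings = p^2 * c(K) + (p-1)*|q|
Step 2: = 2^2 * 10 + (2-1)*3
Step 3: = 4*10 + 1*3
Step 4: = 40 + 3 = 43

43


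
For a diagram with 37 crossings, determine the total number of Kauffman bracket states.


Each crossing contributes 2 choices (A-smoothing or B-smoothing).
Total states = 2^37 = 137438953472

137438953472


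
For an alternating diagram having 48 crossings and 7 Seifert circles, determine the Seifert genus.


For alternating knots, g = (c - s + 1)/2.
= (48 - 7 + 1)/2
= 42/2 = 21

21


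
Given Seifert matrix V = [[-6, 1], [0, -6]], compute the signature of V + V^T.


Step 1: V + V^T = [[-12, 1], [1, -12]]
Step 2: trace = -24, det = 143
Step 3: Discriminant = (-24)^2 - 4*143 = 4
Step 4: Eigenvalues: -11, -13
Step 5: Signature = (# positive eigenvalues) - (# negative eigenvalues) = -2

-2


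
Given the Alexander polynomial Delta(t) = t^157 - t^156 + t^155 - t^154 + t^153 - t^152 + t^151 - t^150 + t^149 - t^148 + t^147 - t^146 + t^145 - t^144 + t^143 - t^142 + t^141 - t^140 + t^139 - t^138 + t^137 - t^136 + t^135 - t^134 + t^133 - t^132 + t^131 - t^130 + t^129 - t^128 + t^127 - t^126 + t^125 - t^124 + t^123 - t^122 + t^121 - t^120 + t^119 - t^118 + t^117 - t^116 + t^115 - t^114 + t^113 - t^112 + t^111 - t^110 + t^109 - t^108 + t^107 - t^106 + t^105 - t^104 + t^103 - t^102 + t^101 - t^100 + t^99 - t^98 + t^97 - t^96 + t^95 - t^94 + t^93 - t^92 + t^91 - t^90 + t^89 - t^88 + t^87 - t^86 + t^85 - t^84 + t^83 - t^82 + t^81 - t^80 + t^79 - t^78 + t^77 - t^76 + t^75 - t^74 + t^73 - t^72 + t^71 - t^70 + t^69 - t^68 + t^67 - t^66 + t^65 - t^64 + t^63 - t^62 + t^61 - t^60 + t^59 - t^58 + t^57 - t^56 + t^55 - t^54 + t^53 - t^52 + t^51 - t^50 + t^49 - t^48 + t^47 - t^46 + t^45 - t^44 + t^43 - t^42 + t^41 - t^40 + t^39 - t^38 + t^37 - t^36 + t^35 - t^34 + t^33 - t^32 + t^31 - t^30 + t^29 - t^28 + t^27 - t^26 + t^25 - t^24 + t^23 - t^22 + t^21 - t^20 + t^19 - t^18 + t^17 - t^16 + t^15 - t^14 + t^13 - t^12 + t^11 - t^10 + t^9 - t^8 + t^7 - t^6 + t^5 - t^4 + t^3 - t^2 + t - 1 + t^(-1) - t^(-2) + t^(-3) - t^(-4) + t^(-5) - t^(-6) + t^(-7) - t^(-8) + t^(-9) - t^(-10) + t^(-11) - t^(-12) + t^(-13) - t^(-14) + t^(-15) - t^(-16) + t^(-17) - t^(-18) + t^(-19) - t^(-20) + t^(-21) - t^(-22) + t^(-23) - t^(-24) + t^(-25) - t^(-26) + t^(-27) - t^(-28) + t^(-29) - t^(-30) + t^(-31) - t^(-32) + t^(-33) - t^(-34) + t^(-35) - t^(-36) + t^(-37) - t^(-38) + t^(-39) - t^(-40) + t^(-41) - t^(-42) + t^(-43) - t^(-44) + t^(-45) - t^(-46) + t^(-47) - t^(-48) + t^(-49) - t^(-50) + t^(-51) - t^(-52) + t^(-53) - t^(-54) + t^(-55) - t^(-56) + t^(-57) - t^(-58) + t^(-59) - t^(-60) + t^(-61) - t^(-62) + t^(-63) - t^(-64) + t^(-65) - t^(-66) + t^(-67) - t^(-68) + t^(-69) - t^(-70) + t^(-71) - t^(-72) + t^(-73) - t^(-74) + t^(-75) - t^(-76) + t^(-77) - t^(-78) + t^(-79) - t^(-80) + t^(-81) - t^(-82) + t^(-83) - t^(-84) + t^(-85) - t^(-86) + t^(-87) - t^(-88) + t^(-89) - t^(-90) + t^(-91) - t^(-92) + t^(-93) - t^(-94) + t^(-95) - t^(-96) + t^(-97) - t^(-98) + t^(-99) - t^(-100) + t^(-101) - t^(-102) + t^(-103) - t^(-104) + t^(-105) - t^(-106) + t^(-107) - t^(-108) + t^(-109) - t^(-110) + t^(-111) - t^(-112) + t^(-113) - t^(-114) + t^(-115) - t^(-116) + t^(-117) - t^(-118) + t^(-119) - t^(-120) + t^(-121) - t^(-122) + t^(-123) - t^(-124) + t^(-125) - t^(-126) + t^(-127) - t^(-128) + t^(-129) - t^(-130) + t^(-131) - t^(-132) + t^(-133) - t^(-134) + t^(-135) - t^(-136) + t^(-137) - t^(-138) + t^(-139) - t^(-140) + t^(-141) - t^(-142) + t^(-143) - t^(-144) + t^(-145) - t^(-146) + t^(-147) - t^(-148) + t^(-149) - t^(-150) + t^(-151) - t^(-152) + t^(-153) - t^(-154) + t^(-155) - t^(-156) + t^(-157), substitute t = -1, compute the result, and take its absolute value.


Step 1: The polynomial has 315 terms with alternating signs, exponents from 157 down to -157.
Step 2: Substitute t = -1. The i-th term has coefficient (-1)^i and exponent (m-i),
  so its value is (-1)^i * (-1)^(m-i) = (-1)^m = -1 for every i.
Step 3: All 315 terms equal -1, so Delta(-1) = 315 * (-1) = -315
Step 4: |Delta(-1)| = 315

315


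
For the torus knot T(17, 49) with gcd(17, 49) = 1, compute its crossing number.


For a torus knot T(p, q) with gcd(p,q)=1,
the crossing number is min(p*(q-1), q*(p-1)).
p*(q-1) = 17*48 = 816
q*(p-1) = 49*16 = 784
min(816, 784) = 784

784


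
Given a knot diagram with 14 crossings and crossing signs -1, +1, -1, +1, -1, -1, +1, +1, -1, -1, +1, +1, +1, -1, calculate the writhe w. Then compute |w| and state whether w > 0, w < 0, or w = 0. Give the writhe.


Step 1: Count positive crossings (+1).
Positive crossings: 7
Step 2: Count negative crossings (-1).
Negative crossings: 7
Step 3: Writhe = (positive) - (negative)
w = 7 - 7 = 0
Step 4: |w| = 0, and w is zero

0


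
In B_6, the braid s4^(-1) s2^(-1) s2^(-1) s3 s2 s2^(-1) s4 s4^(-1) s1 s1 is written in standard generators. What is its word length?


The word length counts the number of generators (including inverses).
Listing each generator: s4^(-1), s2^(-1), s2^(-1), s3, s2, s2^(-1), s4, s4^(-1), s1, s1
There are 10 generators in this braid word.

10


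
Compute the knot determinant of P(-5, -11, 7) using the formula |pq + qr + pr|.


Step 1: Compute pq + qr + pr.
pq = (-5)*(-11) = 55
qr = (-11)*7 = -77
pr = (-5)*7 = -35
pq + qr + pr = 55 + (-77) + (-35) = -57
Step 2: Take absolute value.
det(P(-5,-11,7)) = |-57| = 57

57


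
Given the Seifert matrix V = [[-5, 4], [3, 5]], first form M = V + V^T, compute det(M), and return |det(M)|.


Step 1: Form V + V^T where V = [[-5, 4], [3, 5]]
  V^T = [[-5, 3], [4, 5]]
  V + V^T = [[-10, 7], [7, 10]]
Step 2: det(V + V^T) = (-10)*10 - 7*7
  = -100 - 49 = -149
Step 3: Knot determinant = |det(V + V^T)| = |-149| = 149

149


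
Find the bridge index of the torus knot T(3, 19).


The bridge number of T(p,q) is min(p,q).
min(3, 19) = 3

3


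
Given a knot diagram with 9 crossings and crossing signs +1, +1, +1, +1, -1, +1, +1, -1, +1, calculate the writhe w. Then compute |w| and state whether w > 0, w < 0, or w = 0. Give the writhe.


Step 1: Count positive crossings (+1).
Positive crossings: 7
Step 2: Count negative crossings (-1).
Negative crossings: 2
Step 3: Writhe = (positive) - (negative)
w = 7 - 2 = 5
Step 4: |w| = 5, and w is positive

5


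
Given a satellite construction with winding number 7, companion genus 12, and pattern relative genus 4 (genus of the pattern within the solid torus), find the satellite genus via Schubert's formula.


Schubert: g(satellite) = g_rel(pattern) + |winding| * g(companion),
where g_rel(pattern) is the genus of the pattern relative to the solid torus.
= 4 + 7 * 12
= 4 + 84 = 88

88


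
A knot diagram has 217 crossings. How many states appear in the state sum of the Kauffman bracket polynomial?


Each crossing contributes 2 choices (A-smoothing or B-smoothing).
Total states = 2^217 = 210624583337114373395836055367340864637790190801098222508621955072

210624583337114373395836055367340864637790190801098222508621955072


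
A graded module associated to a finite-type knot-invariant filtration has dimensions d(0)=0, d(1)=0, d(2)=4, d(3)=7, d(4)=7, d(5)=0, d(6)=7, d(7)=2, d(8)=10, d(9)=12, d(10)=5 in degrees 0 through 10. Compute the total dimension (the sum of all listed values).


Total dimension = d(0) + d(1) + ... + d(10)
= 0 + 0 + 4 + 7 + 7 + 0 + 7 + 2 + 10 + 12 + 5
= 54

54


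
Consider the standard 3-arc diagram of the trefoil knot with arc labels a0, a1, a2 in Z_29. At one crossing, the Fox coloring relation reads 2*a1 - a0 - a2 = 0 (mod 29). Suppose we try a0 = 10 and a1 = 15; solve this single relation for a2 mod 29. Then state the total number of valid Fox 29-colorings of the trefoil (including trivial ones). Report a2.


Step 1: Apply the given crossing relation 2*a1 - a0 - a2 = 0 (mod 29).
  a2 = 2*a1 - a0 mod 29
  a2 = 2*15 - 10 mod 29
  a2 = 30 - 10 mod 29
  a2 = 20 mod 29 = 20
Step 2: The trefoil has determinant 3.
  Number of Fox p-colorings (p prime) is p^2 if p = 3, else p.
  Since 29 does not divide 3, only trivial (constant) colorings exist.
  (So the trial a0 = 10, a1 = 15 with a0 != a1 does NOT extend to a valid coloring of the whole trefoil: the other two crossing relations require 3*(a1 - a0) = 0 (mod 29), which fails.)
  Total colorings = 29
Step 3: a2 = 20, total Fox 29-colorings = 29

20
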